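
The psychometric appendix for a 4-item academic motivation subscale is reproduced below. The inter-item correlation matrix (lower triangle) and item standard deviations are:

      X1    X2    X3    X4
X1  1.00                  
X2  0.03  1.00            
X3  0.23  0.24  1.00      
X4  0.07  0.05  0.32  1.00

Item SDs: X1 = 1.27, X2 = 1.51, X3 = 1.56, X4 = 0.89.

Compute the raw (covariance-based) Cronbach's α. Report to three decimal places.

α = 0.426

Σσ²ᵢ = 1.27² + 1.51² + 1.56² + 0.89² = 7.1187
Covariances σ_ij = r_ij · s_i · s_j:
  σ(X1,X2) = 0.03 × 1.27 × 1.51 = 0.0575
  σ(X1,X3) = 0.23 × 1.27 × 1.56 = 0.4557
  σ(X1,X4) = 0.07 × 1.27 × 0.89 = 0.0791
  σ(X2,X3) = 0.24 × 1.51 × 1.56 = 0.5653
  σ(X2,X4) = 0.05 × 1.51 × 0.89 = 0.0672
  σ(X3,X4) = 0.32 × 1.56 × 0.89 = 0.4443
σ²_T = Σσ²ᵢ + 2·Σσ_ij = 7.1187 + 2 × 1.6691 = 10.4569
α = (4/3)·(1 − 7.1187/10.4569) = 0.426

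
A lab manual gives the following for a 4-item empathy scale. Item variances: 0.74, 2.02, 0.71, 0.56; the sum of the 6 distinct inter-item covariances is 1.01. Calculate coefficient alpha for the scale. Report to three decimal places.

Σσᵢ² = 0.74 + 2.02 + 0.71 + 0.56 = 4.03
Sum of distinct covariances = 1.01
σ²_T = Σσᵢ² + 2·Σcov = 4.03 + 2 × 1.01 = 6.05
α = (4/3)·(1 − 4.03/6.05) = 0.445

coefficient alpha = 0.445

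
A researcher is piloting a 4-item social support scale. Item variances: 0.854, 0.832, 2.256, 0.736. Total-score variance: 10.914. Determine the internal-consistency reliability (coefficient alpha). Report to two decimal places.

Σσᵢ² = 0.854 + 0.832 + 2.256 + 0.736 = 4.678
α = (k/(k−1))·(1 − Σσᵢ²/σ²_T) = (4/3)·(1 − 4.678/10.914) = 0.76

α = 0.76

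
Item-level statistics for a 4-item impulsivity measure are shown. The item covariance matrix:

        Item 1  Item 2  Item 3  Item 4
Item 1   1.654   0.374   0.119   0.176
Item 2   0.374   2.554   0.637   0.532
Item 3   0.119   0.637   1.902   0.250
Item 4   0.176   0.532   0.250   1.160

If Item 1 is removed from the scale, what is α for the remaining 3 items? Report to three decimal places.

α = 0.504

Remaining items: Item 2, Item 3, Item 4 (k = 3).
Σσ²ᵢ = 2.554 + 1.902 + 1.160 = 5.616
σ²_T = 5.616 + 2 × 1.419 = 8.454
α (item deleted) = (3/2)·(1 − 5.616/8.454) = 0.504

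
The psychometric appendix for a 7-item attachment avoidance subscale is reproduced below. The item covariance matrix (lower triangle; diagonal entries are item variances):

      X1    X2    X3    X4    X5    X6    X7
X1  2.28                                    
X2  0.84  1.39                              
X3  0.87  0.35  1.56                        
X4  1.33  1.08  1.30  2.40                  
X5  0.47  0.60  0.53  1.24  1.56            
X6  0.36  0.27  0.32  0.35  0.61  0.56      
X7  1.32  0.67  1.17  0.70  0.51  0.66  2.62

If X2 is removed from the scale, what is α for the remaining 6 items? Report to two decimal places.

Remaining items: X1, X3, X4, X5, X6, X7 (k = 6).
Σσ²ᵢ = 2.28 + 1.56 + 2.40 + 1.56 + 0.56 + 2.62 = 10.98
σ²_total = 10.98 + 2 × 11.74 = 34.46
α (item deleted) = (6/5)·(1 − 10.98/34.46) = 0.82

α = 0.82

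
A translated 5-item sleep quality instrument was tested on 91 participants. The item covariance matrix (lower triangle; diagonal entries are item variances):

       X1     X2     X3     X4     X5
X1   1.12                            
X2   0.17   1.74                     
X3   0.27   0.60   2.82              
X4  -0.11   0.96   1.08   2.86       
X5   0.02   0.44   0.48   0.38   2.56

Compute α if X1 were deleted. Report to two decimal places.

α = 0.59

Remaining items: X2, X3, X4, X5 (k = 4).
sum of item variances = 1.74 + 2.82 + 2.86 + 2.56 = 9.98
total variance = 9.98 + 2 × 3.94 = 17.86
α (item deleted) = (4/3)·(1 − 9.98/17.86) = 0.59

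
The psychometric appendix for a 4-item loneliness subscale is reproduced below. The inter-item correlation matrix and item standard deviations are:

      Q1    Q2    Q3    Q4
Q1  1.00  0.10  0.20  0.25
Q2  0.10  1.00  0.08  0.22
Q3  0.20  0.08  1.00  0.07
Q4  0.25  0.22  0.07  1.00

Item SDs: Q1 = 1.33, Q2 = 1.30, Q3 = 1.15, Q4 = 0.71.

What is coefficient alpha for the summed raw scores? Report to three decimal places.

α = 0.391

Σσ²ᵢ = 1.33² + 1.30² + 1.15² + 0.71² = 5.2855
Covariances σ_ij = r_ij · s_i · s_j:
  σ(Q1,Q2) = 0.10 × 1.33 × 1.30 = 0.1729
  σ(Q1,Q3) = 0.20 × 1.33 × 1.15 = 0.3059
  σ(Q1,Q4) = 0.25 × 1.33 × 0.71 = 0.2361
  σ(Q2,Q3) = 0.08 × 1.30 × 1.15 = 0.1196
  σ(Q2,Q4) = 0.22 × 1.30 × 0.71 = 0.2031
  σ(Q3,Q4) = 0.07 × 1.15 × 0.71 = 0.0572
σ²_T = Σσ²ᵢ + 2·Σσ_ij = 5.2855 + 2 × 1.0948 = 7.4751
α = (4/3)·(1 − 5.2855/7.4751) = 0.391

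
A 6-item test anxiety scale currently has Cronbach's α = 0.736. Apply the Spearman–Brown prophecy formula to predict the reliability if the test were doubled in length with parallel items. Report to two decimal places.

predicted reliability = 0.85

Length factor m = 2
α' = m·α / (1 + (m−1)·α)
   = 2 × 0.736 / (1 + (2 − 1) × 0.736)
   = 1.4720 / 1.7360 = 0.85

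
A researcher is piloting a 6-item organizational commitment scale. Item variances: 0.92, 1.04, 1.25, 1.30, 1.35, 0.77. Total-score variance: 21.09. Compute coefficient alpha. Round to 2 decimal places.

Σσ²ᵢ = 0.92 + 1.04 + 1.25 + 1.30 + 1.35 + 0.77 = 6.63
α = (k/(k−1))·(1 − Σσ²ᵢ/σ²_T) = (6/5)·(1 − 6.63/21.09) = 0.82

coefficient alpha = 0.82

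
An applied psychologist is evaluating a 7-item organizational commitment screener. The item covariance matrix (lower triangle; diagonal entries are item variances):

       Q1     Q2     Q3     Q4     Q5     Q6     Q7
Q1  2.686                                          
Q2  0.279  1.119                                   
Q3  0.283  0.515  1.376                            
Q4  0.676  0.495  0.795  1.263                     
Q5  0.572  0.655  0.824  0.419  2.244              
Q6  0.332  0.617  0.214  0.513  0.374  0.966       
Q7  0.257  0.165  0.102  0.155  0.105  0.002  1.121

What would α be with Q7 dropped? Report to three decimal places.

α = 0.732

Remaining items: Q1, Q2, Q3, Q4, Q5, Q6 (k = 6).
Σσ²ᵢ = 2.686 + 1.119 + 1.376 + 1.263 + 2.244 + 0.966 = 9.654
σ²_T = 9.654 + 2 × 7.563 = 24.780
α (item deleted) = (6/5)·(1 − 9.654/24.780) = 0.732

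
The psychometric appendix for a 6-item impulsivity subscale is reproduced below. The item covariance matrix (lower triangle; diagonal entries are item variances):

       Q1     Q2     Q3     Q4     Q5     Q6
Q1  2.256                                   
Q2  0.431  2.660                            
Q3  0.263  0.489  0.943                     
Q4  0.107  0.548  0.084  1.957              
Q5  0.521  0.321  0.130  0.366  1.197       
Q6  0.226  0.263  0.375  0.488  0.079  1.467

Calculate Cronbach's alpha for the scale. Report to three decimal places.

ΣVar(i) = 2.256 + 2.660 + 0.943 + 1.957 + 1.197 + 1.467 = 10.480
Sum of off-diagonal covariances = 4.691
total variance = 10.480 + 2 × 4.691 = 19.862
α = (k/(k−1))·(1 − ΣVar(i)/total variance) = (6/5)·(1 − 10.480/19.862) = 0.567

α = 0.567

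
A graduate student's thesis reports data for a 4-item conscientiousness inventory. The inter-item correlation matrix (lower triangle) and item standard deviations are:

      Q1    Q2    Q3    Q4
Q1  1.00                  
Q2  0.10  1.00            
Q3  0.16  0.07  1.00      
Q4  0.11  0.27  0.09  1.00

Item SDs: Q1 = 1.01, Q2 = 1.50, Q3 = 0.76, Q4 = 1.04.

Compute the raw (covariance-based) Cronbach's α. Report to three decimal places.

Σσ²ᵢ = 1.01² + 1.50² + 0.76² + 1.04² = 4.9293
Covariances σ_ij = r_ij · s_i · s_j:
  σ(Q1,Q2) = 0.10 × 1.01 × 1.50 = 0.1515
  σ(Q1,Q3) = 0.16 × 1.01 × 0.76 = 0.1228
  σ(Q1,Q4) = 0.11 × 1.01 × 1.04 = 0.1155
  σ(Q2,Q3) = 0.07 × 1.50 × 0.76 = 0.0798
  σ(Q2,Q4) = 0.27 × 1.50 × 1.04 = 0.4212
  σ(Q3,Q4) = 0.09 × 0.76 × 1.04 = 0.0711
σ²_T = Σσ²ᵢ + 2·Σσ_ij = 4.9293 + 2 × 0.9619 = 6.8531
α = (4/3)·(1 − 4.9293/6.8531) = 0.374

Cronbach's α = 0.374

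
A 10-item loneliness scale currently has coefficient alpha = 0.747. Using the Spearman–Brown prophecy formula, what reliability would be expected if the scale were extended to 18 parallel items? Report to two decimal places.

Length factor m = 18/10 = 1.8000
α' = m·α / (1 + (m−1)·α)
   = 18/10 × 0.747 / (1 + (18/10 − 1) × 0.747)
   = 1.3446 / 1.5976 = 0.84

predicted reliability = 0.84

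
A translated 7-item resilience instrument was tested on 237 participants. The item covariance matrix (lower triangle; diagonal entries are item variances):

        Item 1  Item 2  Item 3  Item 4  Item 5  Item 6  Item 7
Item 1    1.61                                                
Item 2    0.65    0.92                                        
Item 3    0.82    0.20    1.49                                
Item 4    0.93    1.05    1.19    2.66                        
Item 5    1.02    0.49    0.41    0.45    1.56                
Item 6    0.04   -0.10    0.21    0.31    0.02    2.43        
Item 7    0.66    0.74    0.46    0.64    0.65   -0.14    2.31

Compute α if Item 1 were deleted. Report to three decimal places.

Remaining items: Item 2, Item 3, Item 4, Item 5, Item 6, Item 7 (k = 6).
Σσ²ᵢ = 0.92 + 1.49 + 2.66 + 1.56 + 2.43 + 2.31 = 11.37
Var(T) = 11.37 + 2 × 6.58 = 24.53
α (item deleted) = (6/5)·(1 − 11.37/24.53) = 0.644

α = 0.644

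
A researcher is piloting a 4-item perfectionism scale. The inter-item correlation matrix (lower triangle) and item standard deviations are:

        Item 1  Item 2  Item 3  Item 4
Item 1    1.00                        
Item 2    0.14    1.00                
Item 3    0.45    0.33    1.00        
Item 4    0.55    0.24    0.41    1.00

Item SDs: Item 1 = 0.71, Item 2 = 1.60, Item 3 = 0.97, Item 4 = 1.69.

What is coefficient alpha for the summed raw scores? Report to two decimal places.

coefficient alpha = 0.62

Σσ²ᵢ = 0.71² + 1.60² + 0.97² + 1.69² = 6.8611
Covariances σ_ij = r_ij · s_i · s_j:
  σ(Item 1,Item 2) = 0.14 × 0.71 × 1.60 = 0.1590
  σ(Item 1,Item 3) = 0.45 × 0.71 × 0.97 = 0.3099
  σ(Item 1,Item 4) = 0.55 × 0.71 × 1.69 = 0.6599
  σ(Item 2,Item 3) = 0.33 × 1.60 × 0.97 = 0.5122
  σ(Item 2,Item 4) = 0.24 × 1.60 × 1.69 = 0.6490
  σ(Item 3,Item 4) = 0.41 × 0.97 × 1.69 = 0.6721
σ²_T = Σσ²ᵢ + 2·Σσ_ij = 6.8611 + 2 × 2.9621 = 12.7853
α = (4/3)·(1 − 6.8611/12.7853) = 0.62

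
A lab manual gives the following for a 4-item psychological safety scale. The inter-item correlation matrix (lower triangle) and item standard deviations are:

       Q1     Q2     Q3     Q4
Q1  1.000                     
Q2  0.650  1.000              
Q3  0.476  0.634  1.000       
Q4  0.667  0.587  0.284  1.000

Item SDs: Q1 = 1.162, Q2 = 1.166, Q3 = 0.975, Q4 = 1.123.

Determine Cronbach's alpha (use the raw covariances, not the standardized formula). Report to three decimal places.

α = 0.833

Σσ²ᵢ = 1.162² + 1.166² + 0.975² + 1.123² = 4.9216
Covariances σ_ij = r_ij · s_i · s_j:
  σ(Q1,Q2) = 0.650 × 1.162 × 1.166 = 0.8807
  σ(Q1,Q3) = 0.476 × 1.162 × 0.975 = 0.5393
  σ(Q1,Q4) = 0.667 × 1.162 × 1.123 = 0.8704
  σ(Q2,Q3) = 0.634 × 1.166 × 0.975 = 0.7208
  σ(Q2,Q4) = 0.587 × 1.166 × 1.123 = 0.7686
  σ(Q3,Q4) = 0.284 × 0.975 × 1.123 = 0.3110
σ²_T = Σσ²ᵢ + 2·Σσ_ij = 4.9216 + 2 × 4.0908 = 13.1032
α = (4/3)·(1 − 4.9216/13.1032) = 0.833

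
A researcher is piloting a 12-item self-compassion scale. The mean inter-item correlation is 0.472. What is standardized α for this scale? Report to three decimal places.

standardized α = 0.915

Standardized α = k·r̄ / (1 + (k−1)·r̄) = 12 × 0.472 / (1 + 11 × 0.472)
  = 5.6640 / 6.1920 = 0.915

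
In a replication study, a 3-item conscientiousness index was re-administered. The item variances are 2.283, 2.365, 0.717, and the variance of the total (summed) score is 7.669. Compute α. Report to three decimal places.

ΣVar(i) = 2.283 + 2.365 + 0.717 = 5.365
α = (k/(k−1))·(1 − ΣVar(i)/total variance) = (3/2)·(1 − 5.365/7.669) = 0.451

α = 0.451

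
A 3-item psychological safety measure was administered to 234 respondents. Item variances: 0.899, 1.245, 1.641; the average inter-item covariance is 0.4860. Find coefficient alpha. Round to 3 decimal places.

Σσ²ᵢ = 0.899 + 1.245 + 1.641 = 3.785
Sum of the 3 distinct covariances = 3 × 0.4860 = 1.4580
σ²_total = Σσ²ᵢ + 2·Σcov = 3.785 + 2 × 1.4580 = 6.7010
α = (3/2)·(1 − 3.785/6.7010) = 0.653

α = 0.653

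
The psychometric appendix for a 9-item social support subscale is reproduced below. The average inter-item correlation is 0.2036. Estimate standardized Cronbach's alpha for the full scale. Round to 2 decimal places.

Standardized α = k·r̄ / (1 + (k−1)·r̄) = 9 × 0.2036 / (1 + 8 × 0.2036)
  = 1.8324 / 2.6288 = 0.70

standardized Cronbach's alpha = 0.70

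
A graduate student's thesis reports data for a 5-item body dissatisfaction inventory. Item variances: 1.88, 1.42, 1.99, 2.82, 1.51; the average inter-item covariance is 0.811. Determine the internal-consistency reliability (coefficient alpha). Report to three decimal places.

Σσᵢ² = 1.88 + 1.42 + 1.99 + 2.82 + 1.51 = 9.62
Sum of the 10 distinct covariances = 10 × 0.811 = 8.110
Var(T) = Σσᵢ² + 2·Σcov = 9.62 + 2 × 8.110 = 25.840
α = (5/4)·(1 − 9.62/25.840) = 0.785

coefficient alpha = 0.785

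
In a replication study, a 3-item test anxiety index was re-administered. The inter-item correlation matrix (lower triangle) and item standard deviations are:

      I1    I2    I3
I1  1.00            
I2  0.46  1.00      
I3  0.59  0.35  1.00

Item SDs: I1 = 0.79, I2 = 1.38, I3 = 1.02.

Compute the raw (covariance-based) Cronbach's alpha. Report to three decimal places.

Cronbach's alpha = 0.677

Σσ²ᵢ = 0.79² + 1.38² + 1.02² = 3.5689
Covariances σ_ij = r_ij · s_i · s_j:
  σ(I1,I2) = 0.46 × 0.79 × 1.38 = 0.5015
  σ(I1,I3) = 0.59 × 0.79 × 1.02 = 0.4754
  σ(I2,I3) = 0.35 × 1.38 × 1.02 = 0.4927
σ²_T = Σσ²ᵢ + 2·Σσ_ij = 3.5689 + 2 × 1.4696 = 6.5081
α = (3/2)·(1 − 3.5689/6.5081) = 0.677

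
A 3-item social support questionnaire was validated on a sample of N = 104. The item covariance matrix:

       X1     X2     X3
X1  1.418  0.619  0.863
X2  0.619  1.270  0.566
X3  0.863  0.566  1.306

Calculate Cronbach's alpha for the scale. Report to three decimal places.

α = 0.759

Σσ²ᵢ = 1.418 + 1.270 + 1.306 = 3.994
Sum of the distinct covariances = 2.048
Var(T) = 3.994 + 2 × 2.048 = 8.090
α = (k/(k−1))·(1 − Σσ²ᵢ/Var(T)) = (3/2)·(1 − 3.994/8.090) = 0.759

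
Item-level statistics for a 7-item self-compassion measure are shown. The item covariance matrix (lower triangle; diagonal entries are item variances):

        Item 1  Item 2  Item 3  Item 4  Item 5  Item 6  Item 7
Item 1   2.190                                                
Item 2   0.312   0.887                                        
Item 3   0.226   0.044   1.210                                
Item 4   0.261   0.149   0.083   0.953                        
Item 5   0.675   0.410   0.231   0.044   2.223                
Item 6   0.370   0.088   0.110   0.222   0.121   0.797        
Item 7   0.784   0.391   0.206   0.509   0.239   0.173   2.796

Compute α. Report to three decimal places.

α = 0.590

sum of item variances = 2.190 + 0.887 + 1.210 + 0.953 + 2.223 + 0.797 + 2.796 = 11.056
Σ_{i<j} σ_ij = 5.648
total variance = 11.056 + 2 × 5.648 = 22.352
α = (k/(k−1))·(1 − sum of item variances/total variance) = (7/6)·(1 − 11.056/22.352) = 0.590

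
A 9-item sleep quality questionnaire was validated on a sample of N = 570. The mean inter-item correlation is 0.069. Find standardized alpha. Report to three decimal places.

standardized alpha = 0.400

Standardized α = k·r̄ / (1 + (k−1)·r̄) = 9 × 0.069 / (1 + 8 × 0.069)
  = 0.6210 / 1.5520 = 0.400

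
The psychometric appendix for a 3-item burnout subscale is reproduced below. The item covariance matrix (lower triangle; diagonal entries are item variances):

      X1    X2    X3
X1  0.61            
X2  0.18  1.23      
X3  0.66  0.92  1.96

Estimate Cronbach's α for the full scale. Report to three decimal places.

Cronbach's α = 0.721

Σσ²ᵢ = 0.61 + 1.23 + 1.96 = 3.80
Sum of off-diagonal covariances = 1.76
Var(T) = 3.80 + 2 × 1.76 = 7.32
α = (k/(k−1))·(1 − Σσ²ᵢ/Var(T)) = (3/2)·(1 − 3.80/7.32) = 0.721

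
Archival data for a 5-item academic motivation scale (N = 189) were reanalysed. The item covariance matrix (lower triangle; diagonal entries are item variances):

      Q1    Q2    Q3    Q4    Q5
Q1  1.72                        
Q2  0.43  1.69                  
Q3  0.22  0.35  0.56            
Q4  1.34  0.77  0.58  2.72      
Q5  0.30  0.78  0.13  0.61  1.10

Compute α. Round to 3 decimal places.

Σσ²ᵢ = 1.72 + 1.69 + 0.56 + 2.72 + 1.10 = 7.79
Σ_{i<j} σ_ij = 5.51
total variance = 7.79 + 2 × 5.51 = 18.81
α = (k/(k−1))·(1 − Σσ²ᵢ/total variance) = (5/4)·(1 − 7.79/18.81) = 0.732

α = 0.732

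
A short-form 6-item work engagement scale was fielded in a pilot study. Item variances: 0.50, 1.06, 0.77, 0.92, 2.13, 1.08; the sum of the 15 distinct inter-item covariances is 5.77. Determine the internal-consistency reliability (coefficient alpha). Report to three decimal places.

sum of item variances = 0.50 + 1.06 + 0.77 + 0.92 + 2.13 + 1.08 = 6.46
Sum of distinct covariances = 5.77
Var(T) = sum of item variances + 2·Σcov = 6.46 + 2 × 5.77 = 18.00
α = (6/5)·(1 − 6.46/18.00) = 0.769

coefficient alpha = 0.769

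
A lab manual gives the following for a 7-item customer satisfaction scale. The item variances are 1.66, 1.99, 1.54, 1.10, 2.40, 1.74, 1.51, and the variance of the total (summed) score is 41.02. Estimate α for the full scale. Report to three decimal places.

α = 0.827

Σσᵢ² = 1.66 + 1.99 + 1.54 + 1.10 + 2.40 + 1.74 + 1.51 = 11.94
α = (k/(k−1))·(1 − Σσᵢ²/Var(T)) = (7/6)·(1 − 11.94/41.02) = 0.827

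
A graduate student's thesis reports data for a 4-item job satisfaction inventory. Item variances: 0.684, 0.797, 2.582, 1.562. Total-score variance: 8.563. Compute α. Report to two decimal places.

α = 0.46

ΣVar(i) = 0.684 + 0.797 + 2.582 + 1.562 = 5.625
α = (k/(k−1))·(1 − ΣVar(i)/σ²_total) = (4/3)·(1 − 5.625/8.563) = 0.46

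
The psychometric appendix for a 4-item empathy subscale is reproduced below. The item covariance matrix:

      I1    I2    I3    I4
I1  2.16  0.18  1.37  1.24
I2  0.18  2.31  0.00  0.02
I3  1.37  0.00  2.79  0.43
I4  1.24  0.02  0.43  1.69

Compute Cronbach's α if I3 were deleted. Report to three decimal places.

Cronbach's α = 0.478

Remaining items: I1, I2, I4 (k = 3).
ΣVar(i) = 2.16 + 2.31 + 1.69 = 6.16
Var(T) = 6.16 + 2 × 1.44 = 9.04
α (item deleted) = (3/2)·(1 − 6.16/9.04) = 0.478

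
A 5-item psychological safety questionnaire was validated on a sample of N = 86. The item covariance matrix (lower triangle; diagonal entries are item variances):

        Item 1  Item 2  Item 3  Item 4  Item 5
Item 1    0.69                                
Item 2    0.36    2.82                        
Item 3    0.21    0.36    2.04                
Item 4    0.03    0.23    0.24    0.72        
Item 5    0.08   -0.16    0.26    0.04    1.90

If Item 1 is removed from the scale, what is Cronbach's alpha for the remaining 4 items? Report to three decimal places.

α = 0.275

Remaining items: Item 2, Item 3, Item 4, Item 5 (k = 4).
sum of item variances = 2.82 + 2.04 + 0.72 + 1.90 = 7.48
total variance = 7.48 + 2 × 0.97 = 9.42
α (item deleted) = (4/3)·(1 − 7.48/9.42) = 0.275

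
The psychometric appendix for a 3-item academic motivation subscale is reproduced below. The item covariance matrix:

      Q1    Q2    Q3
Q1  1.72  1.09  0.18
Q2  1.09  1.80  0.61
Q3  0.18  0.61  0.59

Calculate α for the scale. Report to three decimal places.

ΣVar(i) = 1.72 + 1.80 + 0.59 = 4.11
Σ_{i<j} σ_ij = 1.88
σ²_total = 4.11 + 2 × 1.88 = 7.87
α = (k/(k−1))·(1 − ΣVar(i)/σ²_total) = (3/2)·(1 − 4.11/7.87) = 0.717

α = 0.717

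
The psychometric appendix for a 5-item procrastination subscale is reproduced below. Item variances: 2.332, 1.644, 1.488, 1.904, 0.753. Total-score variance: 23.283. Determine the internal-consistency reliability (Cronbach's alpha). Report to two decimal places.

Cronbach's alpha = 0.81

ΣVar(i) = 2.332 + 1.644 + 1.488 + 1.904 + 0.753 = 8.121
α = (k/(k−1))·(1 − ΣVar(i)/total variance) = (5/4)·(1 − 8.121/23.283) = 0.81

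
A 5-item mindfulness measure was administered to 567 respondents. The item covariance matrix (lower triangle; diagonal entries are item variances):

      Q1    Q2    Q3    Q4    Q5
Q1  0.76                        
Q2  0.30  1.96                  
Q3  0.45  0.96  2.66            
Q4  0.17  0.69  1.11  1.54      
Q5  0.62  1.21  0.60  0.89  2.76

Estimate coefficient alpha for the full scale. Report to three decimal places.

Σσ²ᵢ = 0.76 + 1.96 + 2.66 + 1.54 + 2.76 = 9.68
Σ_{i<j} σ_ij = 7.00
σ²_total = 9.68 + 2 × 7.00 = 23.68
α = (k/(k−1))·(1 − Σσ²ᵢ/σ²_total) = (5/4)·(1 − 9.68/23.68) = 0.739

α = 0.739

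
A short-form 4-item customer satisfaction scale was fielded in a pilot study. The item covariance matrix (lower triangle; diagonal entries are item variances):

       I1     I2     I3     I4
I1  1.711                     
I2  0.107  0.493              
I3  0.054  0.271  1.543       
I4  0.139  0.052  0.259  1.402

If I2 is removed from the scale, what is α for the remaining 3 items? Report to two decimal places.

α = 0.24

Remaining items: I1, I3, I4 (k = 3).
Σσ²ᵢ = 1.711 + 1.543 + 1.402 = 4.656
total variance = 4.656 + 2 × 0.452 = 5.560
α (item deleted) = (3/2)·(1 − 4.656/5.560) = 0.24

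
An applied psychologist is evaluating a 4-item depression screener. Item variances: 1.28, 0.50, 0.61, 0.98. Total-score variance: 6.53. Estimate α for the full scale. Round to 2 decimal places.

Σσᵢ² = 1.28 + 0.50 + 0.61 + 0.98 = 3.37
α = (k/(k−1))·(1 − Σσᵢ²/Var(T)) = (4/3)·(1 − 3.37/6.53) = 0.65

α = 0.65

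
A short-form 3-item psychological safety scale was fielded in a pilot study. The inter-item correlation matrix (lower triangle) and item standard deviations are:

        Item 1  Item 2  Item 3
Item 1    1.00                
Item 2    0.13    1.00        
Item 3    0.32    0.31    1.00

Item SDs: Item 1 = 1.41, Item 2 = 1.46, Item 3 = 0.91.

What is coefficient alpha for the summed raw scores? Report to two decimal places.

Σσ²ᵢ = 1.41² + 1.46² + 0.91² = 4.9478
Covariances σ_ij = r_ij · s_i · s_j:
  σ(Item 1,Item 2) = 0.13 × 1.41 × 1.46 = 0.2676
  σ(Item 1,Item 3) = 0.32 × 1.41 × 0.91 = 0.4106
  σ(Item 2,Item 3) = 0.31 × 1.46 × 0.91 = 0.4119
σ²_T = Σσ²ᵢ + 2·Σσ_ij = 4.9478 + 2 × 1.0901 = 7.1280
α = (3/2)·(1 − 4.9478/7.1280) = 0.46

coefficient alpha = 0.46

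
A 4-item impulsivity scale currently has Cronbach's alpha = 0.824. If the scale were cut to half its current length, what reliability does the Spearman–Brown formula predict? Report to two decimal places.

predicted reliability = 0.70

Length factor m = 1/2
α' = m·α / (1 − (1−m)·α)
   = 1/2 × 0.824 / (1 − (1 − 1/2) × 0.824)
   = 0.4120 / 0.5880 = 0.70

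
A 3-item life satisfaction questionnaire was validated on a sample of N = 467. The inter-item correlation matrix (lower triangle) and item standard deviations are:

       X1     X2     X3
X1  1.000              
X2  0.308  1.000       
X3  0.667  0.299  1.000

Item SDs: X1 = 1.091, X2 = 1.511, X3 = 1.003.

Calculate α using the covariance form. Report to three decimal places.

Σσ²ᵢ = 1.091² + 1.511² + 1.003² = 4.4794
Covariances σ_ij = r_ij · s_i · s_j:
  σ(X1,X2) = 0.308 × 1.091 × 1.511 = 0.5077
  σ(X1,X3) = 0.667 × 1.091 × 1.003 = 0.7299
  σ(X2,X3) = 0.299 × 1.511 × 1.003 = 0.4531
σ²_T = Σσ²ᵢ + 2·Σσ_ij = 4.4794 + 2 × 1.6907 = 7.8608
α = (3/2)·(1 − 4.4794/7.8608) = 0.645

α = 0.645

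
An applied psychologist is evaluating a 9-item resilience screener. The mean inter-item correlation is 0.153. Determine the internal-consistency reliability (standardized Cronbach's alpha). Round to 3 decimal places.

Standardized α = k·r̄ / (1 + (k−1)·r̄) = 9 × 0.153 / (1 + 8 × 0.153)
  = 1.3770 / 2.2240 = 0.619

α = 0.619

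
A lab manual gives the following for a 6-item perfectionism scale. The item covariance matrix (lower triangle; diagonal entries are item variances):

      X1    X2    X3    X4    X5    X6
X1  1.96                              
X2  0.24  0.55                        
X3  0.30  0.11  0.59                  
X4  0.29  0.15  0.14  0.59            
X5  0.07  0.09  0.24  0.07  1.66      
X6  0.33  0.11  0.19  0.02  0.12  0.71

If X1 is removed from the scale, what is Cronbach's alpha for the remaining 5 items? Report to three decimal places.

Remaining items: X2, X3, X4, X5, X6 (k = 5).
Σσ²ᵢ = 0.55 + 0.59 + 0.59 + 1.66 + 0.71 = 4.10
σ²_total = 4.10 + 2 × 1.24 = 6.58
α (item deleted) = (5/4)·(1 − 4.10/6.58) = 0.471

α = 0.471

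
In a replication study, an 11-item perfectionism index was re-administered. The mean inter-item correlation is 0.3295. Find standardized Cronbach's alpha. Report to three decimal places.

standardized Cronbach's alpha = 0.844

Standardized α = k·r̄ / (1 + (k−1)·r̄) = 11 × 0.3295 / (1 + 10 × 0.3295)
  = 3.6245 / 4.2950 = 0.844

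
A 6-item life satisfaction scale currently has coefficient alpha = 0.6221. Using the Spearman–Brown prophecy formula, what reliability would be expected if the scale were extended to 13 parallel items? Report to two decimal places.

Length factor m = 13/6 = 2.1667
α' = m·α / (1 + (m−1)·α)
   = 13/6 × 0.6221 / (1 + (13/6 − 1) × 0.6221)
   = 1.3479 / 1.7258 = 0.78

predicted reliability = 0.78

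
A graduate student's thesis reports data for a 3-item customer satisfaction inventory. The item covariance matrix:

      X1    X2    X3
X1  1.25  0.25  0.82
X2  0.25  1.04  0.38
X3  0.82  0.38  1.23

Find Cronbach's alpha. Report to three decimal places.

Σσ²ᵢ = 1.25 + 1.04 + 1.23 = 3.52
Sum of the distinct covariances = 1.45
σ²_T = 3.52 + 2 × 1.45 = 6.42
α = (k/(k−1))·(1 − Σσ²ᵢ/σ²_T) = (3/2)·(1 − 3.52/6.42) = 0.678

α = 0.678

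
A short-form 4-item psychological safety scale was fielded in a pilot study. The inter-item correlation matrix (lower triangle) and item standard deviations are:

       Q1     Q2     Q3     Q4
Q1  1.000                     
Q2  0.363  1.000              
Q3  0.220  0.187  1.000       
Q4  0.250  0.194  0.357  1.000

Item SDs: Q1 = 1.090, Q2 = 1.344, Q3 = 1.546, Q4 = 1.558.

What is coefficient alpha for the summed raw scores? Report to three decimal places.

coefficient alpha = 0.577

Σσ²ᵢ = 1.090² + 1.344² + 1.546² + 1.558² = 7.8119
Covariances σ_ij = r_ij · s_i · s_j:
  σ(Q1,Q2) = 0.363 × 1.090 × 1.344 = 0.5318
  σ(Q1,Q3) = 0.220 × 1.090 × 1.546 = 0.3707
  σ(Q1,Q4) = 0.250 × 1.090 × 1.558 = 0.4246
  σ(Q2,Q3) = 0.187 × 1.344 × 1.546 = 0.3886
  σ(Q2,Q4) = 0.194 × 1.344 × 1.558 = 0.4062
  σ(Q3,Q4) = 0.357 × 1.546 × 1.558 = 0.8599
σ²_T = Σσ²ᵢ + 2·Σσ_ij = 7.8119 + 2 × 2.9818 = 13.7755
α = (4/3)·(1 − 7.8119/13.7755) = 0.577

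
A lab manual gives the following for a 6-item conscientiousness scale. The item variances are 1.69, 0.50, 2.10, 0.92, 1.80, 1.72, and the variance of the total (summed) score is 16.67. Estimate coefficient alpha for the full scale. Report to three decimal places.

Σσ²ᵢ = 1.69 + 0.50 + 2.10 + 0.92 + 1.80 + 1.72 = 8.73
α = (k/(k−1))·(1 − Σσ²ᵢ/σ²_total) = (6/5)·(1 − 8.73/16.67) = 0.572

coefficient alpha = 0.572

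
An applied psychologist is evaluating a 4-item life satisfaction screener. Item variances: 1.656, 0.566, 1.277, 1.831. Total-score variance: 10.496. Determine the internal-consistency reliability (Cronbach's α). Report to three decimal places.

ΣVar(i) = 1.656 + 0.566 + 1.277 + 1.831 = 5.330
α = (k/(k−1))·(1 − ΣVar(i)/σ²_T) = (4/3)·(1 − 5.330/10.496) = 0.656

α = 0.656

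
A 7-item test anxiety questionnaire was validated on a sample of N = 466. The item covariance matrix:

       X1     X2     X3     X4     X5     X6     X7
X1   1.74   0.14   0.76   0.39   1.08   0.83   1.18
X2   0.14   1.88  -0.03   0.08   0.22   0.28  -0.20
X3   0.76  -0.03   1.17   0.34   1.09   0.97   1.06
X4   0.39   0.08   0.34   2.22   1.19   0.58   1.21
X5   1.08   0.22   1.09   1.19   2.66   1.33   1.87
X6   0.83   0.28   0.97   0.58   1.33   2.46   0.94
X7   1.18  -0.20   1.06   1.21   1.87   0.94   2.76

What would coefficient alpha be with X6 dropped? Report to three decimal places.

coefficient alpha = 0.751

Remaining items: X1, X2, X3, X4, X5, X7 (k = 6).
ΣVar(i) = 1.74 + 1.88 + 1.17 + 2.22 + 2.66 + 2.76 = 12.43
Var(T) = 12.43 + 2 × 10.38 = 33.19
α (item deleted) = (6/5)·(1 − 12.43/33.19) = 0.751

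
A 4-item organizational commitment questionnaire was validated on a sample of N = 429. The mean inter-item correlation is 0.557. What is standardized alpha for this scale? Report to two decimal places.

standardized alpha = 0.83

Standardized α = k·r̄ / (1 + (k−1)·r̄) = 4 × 0.557 / (1 + 3 × 0.557)
  = 2.2280 / 2.6710 = 0.83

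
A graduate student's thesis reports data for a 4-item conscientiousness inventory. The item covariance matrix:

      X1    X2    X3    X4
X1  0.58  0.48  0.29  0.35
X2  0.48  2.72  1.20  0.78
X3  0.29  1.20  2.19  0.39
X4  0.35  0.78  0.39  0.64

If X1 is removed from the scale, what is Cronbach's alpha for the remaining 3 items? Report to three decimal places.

α = 0.691

Remaining items: X2, X3, X4 (k = 3).
ΣVar(i) = 2.72 + 2.19 + 0.64 = 5.55
σ²_total = 5.55 + 2 × 2.37 = 10.29
α (item deleted) = (3/2)·(1 − 5.55/10.29) = 0.691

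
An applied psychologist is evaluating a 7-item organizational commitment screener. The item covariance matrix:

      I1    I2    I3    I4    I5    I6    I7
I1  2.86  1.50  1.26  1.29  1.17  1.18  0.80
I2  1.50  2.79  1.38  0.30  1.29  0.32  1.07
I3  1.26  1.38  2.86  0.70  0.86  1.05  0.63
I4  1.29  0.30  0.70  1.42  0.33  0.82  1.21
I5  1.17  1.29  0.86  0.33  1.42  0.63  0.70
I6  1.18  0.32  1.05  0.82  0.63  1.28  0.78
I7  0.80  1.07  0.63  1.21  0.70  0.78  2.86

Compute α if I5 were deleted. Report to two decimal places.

Remaining items: I1, I2, I3, I4, I6, I7 (k = 6).
sum of item variances = 2.86 + 2.79 + 2.86 + 1.42 + 1.28 + 2.86 = 14.07
Var(T) = 14.07 + 2 × 14.29 = 42.65
α (item deleted) = (6/5)·(1 − 14.07/42.65) = 0.80

α = 0.80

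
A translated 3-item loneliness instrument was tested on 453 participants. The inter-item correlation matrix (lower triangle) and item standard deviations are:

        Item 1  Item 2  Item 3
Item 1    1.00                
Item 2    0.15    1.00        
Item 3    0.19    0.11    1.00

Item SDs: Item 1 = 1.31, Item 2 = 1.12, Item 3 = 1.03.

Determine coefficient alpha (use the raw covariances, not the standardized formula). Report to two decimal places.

Σσ²ᵢ = 1.31² + 1.12² + 1.03² = 4.0314
Covariances σ_ij = r_ij · s_i · s_j:
  σ(Item 1,Item 2) = 0.15 × 1.31 × 1.12 = 0.2201
  σ(Item 1,Item 3) = 0.19 × 1.31 × 1.03 = 0.2564
  σ(Item 2,Item 3) = 0.11 × 1.12 × 1.03 = 0.1269
σ²_T = Σσ²ᵢ + 2·Σσ_ij = 4.0314 + 2 × 0.6034 = 5.2382
α = (3/2)·(1 − 4.0314/5.2382) = 0.35

coefficient alpha = 0.35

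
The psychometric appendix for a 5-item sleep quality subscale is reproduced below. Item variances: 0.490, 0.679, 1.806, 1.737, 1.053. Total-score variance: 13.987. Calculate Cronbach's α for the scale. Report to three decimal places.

Σσᵢ² = 0.490 + 0.679 + 1.806 + 1.737 + 1.053 = 5.765
α = (k/(k−1))·(1 − Σσᵢ²/total variance) = (5/4)·(1 − 5.765/13.987) = 0.735

Cronbach's α = 0.735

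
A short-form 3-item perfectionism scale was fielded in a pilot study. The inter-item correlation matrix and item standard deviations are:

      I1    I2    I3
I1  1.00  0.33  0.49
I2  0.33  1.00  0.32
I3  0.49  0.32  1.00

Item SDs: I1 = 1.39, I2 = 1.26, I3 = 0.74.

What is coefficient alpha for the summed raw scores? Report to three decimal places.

coefficient alpha = 0.606

Σσ²ᵢ = 1.39² + 1.26² + 0.74² = 4.0673
Covariances σ_ij = r_ij · s_i · s_j:
  σ(I1,I2) = 0.33 × 1.39 × 1.26 = 0.5780
  σ(I1,I3) = 0.49 × 1.39 × 0.74 = 0.5040
  σ(I2,I3) = 0.32 × 1.26 × 0.74 = 0.2984
σ²_T = Σσ²ᵢ + 2·Σσ_ij = 4.0673 + 2 × 1.3804 = 6.8281
α = (3/2)·(1 − 4.0673/6.8281) = 0.606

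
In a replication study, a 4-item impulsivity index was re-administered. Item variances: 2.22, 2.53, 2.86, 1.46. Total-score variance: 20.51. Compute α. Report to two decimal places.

α = 0.74

Σσ²ᵢ = 2.22 + 2.53 + 2.86 + 1.46 = 9.07
α = (k/(k−1))·(1 − Σσ²ᵢ/σ²_T) = (4/3)·(1 − 9.07/20.51) = 0.74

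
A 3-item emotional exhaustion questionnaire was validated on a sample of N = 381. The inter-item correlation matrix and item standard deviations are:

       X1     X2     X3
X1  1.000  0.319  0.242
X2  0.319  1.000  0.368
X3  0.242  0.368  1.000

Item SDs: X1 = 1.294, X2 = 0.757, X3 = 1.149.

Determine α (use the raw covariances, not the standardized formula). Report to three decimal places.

α = 0.536

Σσ²ᵢ = 1.294² + 0.757² + 1.149² = 3.5677
Covariances σ_ij = r_ij · s_i · s_j:
  σ(X1,X2) = 0.319 × 1.294 × 0.757 = 0.3125
  σ(X1,X3) = 0.242 × 1.294 × 1.149 = 0.3598
  σ(X2,X3) = 0.368 × 0.757 × 1.149 = 0.3201
σ²_T = Σσ²ᵢ + 2·Σσ_ij = 3.5677 + 2 × 0.9924 = 5.5525
α = (3/2)·(1 − 3.5677/5.5525) = 0.536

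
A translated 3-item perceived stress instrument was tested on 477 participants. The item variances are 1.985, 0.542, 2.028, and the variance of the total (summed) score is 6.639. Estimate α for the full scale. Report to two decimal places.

α = 0.47

ΣVar(i) = 1.985 + 0.542 + 2.028 = 4.555
α = (k/(k−1))·(1 − ΣVar(i)/Var(T)) = (3/2)·(1 − 4.555/6.639) = 0.47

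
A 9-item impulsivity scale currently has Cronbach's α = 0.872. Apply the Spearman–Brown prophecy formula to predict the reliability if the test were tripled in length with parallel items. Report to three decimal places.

Length factor m = 3
α' = m·α / (1 + (m−1)·α)
   = 3 × 0.872 / (1 + (3 − 1) × 0.872)
   = 2.6160 / 2.7440 = 0.953

predicted reliability = 0.953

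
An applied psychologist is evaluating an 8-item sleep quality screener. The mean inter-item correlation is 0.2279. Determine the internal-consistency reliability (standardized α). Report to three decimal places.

Standardized α = k·r̄ / (1 + (k−1)·r̄) = 8 × 0.2279 / (1 + 7 × 0.2279)
  = 1.8232 / 2.5953 = 0.703

α = 0.703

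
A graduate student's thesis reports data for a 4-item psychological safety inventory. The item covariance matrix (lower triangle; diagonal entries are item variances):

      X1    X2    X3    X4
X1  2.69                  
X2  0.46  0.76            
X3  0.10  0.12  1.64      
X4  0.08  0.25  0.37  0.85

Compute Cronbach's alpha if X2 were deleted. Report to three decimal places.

Remaining items: X1, X3, X4 (k = 3).
Σσ²ᵢ = 2.69 + 1.64 + 0.85 = 5.18
Var(T) = 5.18 + 2 × 0.55 = 6.28
α (item deleted) = (3/2)·(1 − 5.18/6.28) = 0.263

α = 0.263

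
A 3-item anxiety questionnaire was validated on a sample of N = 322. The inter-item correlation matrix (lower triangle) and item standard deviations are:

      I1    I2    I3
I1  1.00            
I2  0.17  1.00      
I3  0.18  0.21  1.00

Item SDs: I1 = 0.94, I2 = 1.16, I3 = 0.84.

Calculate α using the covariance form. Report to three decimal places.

Σσ²ᵢ = 0.94² + 1.16² + 0.84² = 2.9348
Covariances σ_ij = r_ij · s_i · s_j:
  σ(I1,I2) = 0.17 × 0.94 × 1.16 = 0.1854
  σ(I1,I3) = 0.18 × 0.94 × 0.84 = 0.1421
  σ(I2,I3) = 0.21 × 1.16 × 0.84 = 0.2046
σ²_T = Σσ²ᵢ + 2·Σσ_ij = 2.9348 + 2 × 0.5321 = 3.9990
α = (3/2)·(1 − 2.9348/3.9990) = 0.399

α = 0.399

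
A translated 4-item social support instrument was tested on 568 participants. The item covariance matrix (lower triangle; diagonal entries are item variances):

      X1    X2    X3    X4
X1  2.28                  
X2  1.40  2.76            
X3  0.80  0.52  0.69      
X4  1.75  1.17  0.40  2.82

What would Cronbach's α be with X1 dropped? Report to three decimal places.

Cronbach's α = 0.600

Remaining items: X2, X3, X4 (k = 3).
Σσ²ᵢ = 2.76 + 0.69 + 2.82 = 6.27
σ²_total = 6.27 + 2 × 2.09 = 10.45
α (item deleted) = (3/2)·(1 − 6.27/10.45) = 0.600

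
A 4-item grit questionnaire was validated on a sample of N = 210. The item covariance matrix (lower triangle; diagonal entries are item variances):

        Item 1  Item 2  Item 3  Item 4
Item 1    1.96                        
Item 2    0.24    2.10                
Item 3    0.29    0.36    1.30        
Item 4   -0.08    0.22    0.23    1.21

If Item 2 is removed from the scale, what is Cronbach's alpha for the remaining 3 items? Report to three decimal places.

Remaining items: Item 1, Item 3, Item 4 (k = 3).
Σσᵢ² = 1.96 + 1.30 + 1.21 = 4.47
σ²_total = 4.47 + 2 × 0.44 = 5.35
α (item deleted) = (3/2)·(1 − 4.47/5.35) = 0.247

Cronbach's alpha = 0.247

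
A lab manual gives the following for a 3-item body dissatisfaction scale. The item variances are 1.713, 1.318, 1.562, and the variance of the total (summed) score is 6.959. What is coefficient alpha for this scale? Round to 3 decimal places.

coefficient alpha = 0.510

sum of item variances = 1.713 + 1.318 + 1.562 = 4.593
α = (k/(k−1))·(1 − sum of item variances/σ²_total) = (3/2)·(1 − 4.593/6.959) = 0.510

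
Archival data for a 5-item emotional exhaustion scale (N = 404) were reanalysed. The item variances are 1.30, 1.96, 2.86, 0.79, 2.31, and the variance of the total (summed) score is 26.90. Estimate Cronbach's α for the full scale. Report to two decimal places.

Cronbach's α = 0.82

ΣVar(i) = 1.30 + 1.96 + 2.86 + 0.79 + 2.31 = 9.22
α = (k/(k−1))·(1 − ΣVar(i)/σ²_total) = (5/4)·(1 − 9.22/26.90) = 0.82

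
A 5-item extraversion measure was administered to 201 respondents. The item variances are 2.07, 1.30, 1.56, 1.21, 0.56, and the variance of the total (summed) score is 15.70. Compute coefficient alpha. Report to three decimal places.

α = 0.717

Σσ²ᵢ = 2.07 + 1.30 + 1.56 + 1.21 + 0.56 = 6.70
α = (k/(k−1))·(1 − Σσ²ᵢ/Var(T)) = (5/4)·(1 − 6.70/15.70) = 0.717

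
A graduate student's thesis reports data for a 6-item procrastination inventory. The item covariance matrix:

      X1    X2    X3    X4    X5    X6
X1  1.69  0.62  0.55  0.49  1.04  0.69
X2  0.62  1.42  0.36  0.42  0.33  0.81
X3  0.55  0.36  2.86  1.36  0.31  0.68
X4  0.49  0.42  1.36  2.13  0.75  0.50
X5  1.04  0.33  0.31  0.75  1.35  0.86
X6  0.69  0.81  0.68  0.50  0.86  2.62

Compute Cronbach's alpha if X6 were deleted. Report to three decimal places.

Remaining items: X1, X2, X3, X4, X5 (k = 5).
Σσ²ᵢ = 1.69 + 1.42 + 2.86 + 2.13 + 1.35 = 9.45
σ²_total = 9.45 + 2 × 6.23 = 21.91
α (item deleted) = (5/4)·(1 − 9.45/21.91) = 0.711

Cronbach's alpha = 0.711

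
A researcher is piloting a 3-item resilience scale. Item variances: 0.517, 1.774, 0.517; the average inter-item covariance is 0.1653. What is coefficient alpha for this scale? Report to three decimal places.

Σσ²ᵢ = 0.517 + 1.774 + 0.517 = 2.808
Sum of the 3 distinct covariances = 3 × 0.1653 = 0.4959
σ²_T = Σσ²ᵢ + 2·Σcov = 2.808 + 2 × 0.4959 = 3.7998
α = (3/2)·(1 − 2.808/3.7998) = 0.392

coefficient alpha = 0.392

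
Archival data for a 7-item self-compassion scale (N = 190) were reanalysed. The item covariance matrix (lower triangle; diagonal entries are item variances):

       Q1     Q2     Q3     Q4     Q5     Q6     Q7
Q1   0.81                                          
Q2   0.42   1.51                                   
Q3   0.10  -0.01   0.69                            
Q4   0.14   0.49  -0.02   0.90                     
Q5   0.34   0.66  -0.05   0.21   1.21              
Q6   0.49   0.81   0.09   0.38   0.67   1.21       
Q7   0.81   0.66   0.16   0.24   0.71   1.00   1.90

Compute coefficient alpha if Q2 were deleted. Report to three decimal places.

coefficient alpha = 0.733

Remaining items: Q1, Q3, Q4, Q5, Q6, Q7 (k = 6).
Σσ²ᵢ = 0.81 + 0.69 + 0.90 + 1.21 + 1.21 + 1.90 = 6.72
total variance = 6.72 + 2 × 5.27 = 17.26
α (item deleted) = (6/5)·(1 − 6.72/17.26) = 0.733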